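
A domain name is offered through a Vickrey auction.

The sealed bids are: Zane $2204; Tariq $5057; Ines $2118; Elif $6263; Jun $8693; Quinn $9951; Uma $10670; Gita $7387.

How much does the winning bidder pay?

Highest bid: Uma at $10670, so Uma wins.
Second-highest bid: Quinn at $9951 — that is the price the winner pays.

$9951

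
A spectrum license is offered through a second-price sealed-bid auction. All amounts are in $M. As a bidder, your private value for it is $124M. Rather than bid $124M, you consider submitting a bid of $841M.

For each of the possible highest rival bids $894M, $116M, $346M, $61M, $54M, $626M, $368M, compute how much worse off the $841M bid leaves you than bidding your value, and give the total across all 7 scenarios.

$968M

The deviation costs you only when the competing bid falls strictly between $124M and $841M; elsewhere both bids give the same outcome.
$894M: outcomes coincide → loss $0M.
$116M: outcomes coincide → loss $0M.
$346M: truthful payoff $0M, deviation payoff −$222M → loss $222M.
$61M: outcomes coincide → loss $0M.
$54M: outcomes coincide → loss $0M.
$626M: truthful payoff $0M, deviation payoff −$502M → loss $502M.
$368M: truthful payoff $0M, deviation payoff −$244M → loss $244M.
Total loss = $222M + $502M + $244M = $968M.
In a second-price auction your bid sets only whether you win, not what you pay, so bidding your true value is weakly dominant.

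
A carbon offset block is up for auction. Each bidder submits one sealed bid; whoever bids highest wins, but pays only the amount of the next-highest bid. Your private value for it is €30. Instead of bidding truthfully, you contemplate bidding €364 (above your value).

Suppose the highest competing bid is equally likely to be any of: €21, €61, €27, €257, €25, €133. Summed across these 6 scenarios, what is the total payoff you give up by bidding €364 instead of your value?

The deviation costs you only when the competing bid falls strictly between €30 and €364; elsewhere both bids give the same outcome.
€21: outcomes coincide → loss €0.
€61: truthful payoff €0, deviation payoff −€31 → loss €31.
€27: outcomes coincide → loss €0.
€257: truthful payoff €0, deviation payoff −€227 → loss €227.
€25: outcomes coincide → loss €0.
€133: truthful payoff €0, deviation payoff −€103 → loss €103.
Total loss = €31 + €227 + €103 = €361.
Truthful bidding weakly dominates here: raising your bid can only win items priced above your value, and lowering it can only forfeit items priced below.

€361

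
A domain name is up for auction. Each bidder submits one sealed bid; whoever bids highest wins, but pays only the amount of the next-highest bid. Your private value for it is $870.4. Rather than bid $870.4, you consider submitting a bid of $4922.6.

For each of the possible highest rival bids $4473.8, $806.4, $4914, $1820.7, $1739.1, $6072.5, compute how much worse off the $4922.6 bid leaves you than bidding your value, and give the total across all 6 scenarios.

$9466

The deviation costs you only when the competing bid falls strictly between $870.4 and $4922.6; elsewhere both bids give the same outcome.
$4473.8: truthful payoff $0, deviation payoff −$3603.4 → loss $3603.4.
$806.4: outcomes coincide → loss $0.
$4914: truthful payoff $0, deviation payoff −$4043.6 → loss $4043.6.
$1820.7: truthful payoff $0, deviation payoff −$950.3 → loss $950.3.
$1739.1: truthful payoff $0, deviation payoff −$868.7 → loss $868.7.
$6072.5: outcomes coincide → loss $0.
Total loss = $3603.4 + $4043.6 + $950.3 + $868.7 = $9466.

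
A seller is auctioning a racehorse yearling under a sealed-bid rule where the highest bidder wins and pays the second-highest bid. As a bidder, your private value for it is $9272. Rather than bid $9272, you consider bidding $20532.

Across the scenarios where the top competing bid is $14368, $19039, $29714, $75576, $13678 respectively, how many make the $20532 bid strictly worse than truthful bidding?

3

The deviation hurts exactly when the highest competing bid lies strictly between $9272 and $20532 — overbidding then wins at a price above your value.
$14368: inside the interval → strictly worse (loss $5096).
$19039: inside the interval → strictly worse (loss $9767).
$29714: above both → same outcome either way.
$75576: above both → same outcome either way.
$13678: inside the interval → strictly worse (loss $4406).
Count: 3.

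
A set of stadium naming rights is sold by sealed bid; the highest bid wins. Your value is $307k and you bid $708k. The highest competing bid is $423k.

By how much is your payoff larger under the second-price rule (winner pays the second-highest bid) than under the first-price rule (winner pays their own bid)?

$285k

You have the highest bid, so you win under either rule.
Second-price: pay $423k → payoff −$116k.
First-price: pay your own bid $708k → payoff −$401k.
Difference = −$116k − (−$401k) = $285k.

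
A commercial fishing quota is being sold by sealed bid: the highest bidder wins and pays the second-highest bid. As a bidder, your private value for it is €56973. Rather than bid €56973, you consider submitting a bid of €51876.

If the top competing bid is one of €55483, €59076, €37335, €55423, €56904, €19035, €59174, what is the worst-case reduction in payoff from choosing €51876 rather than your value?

€55483: truthful gives €1490, deviation gives €0 → loss €1490.
€59076: same outcome either way → loss €0.
€37335: same outcome either way → loss €0.
€55423: truthful gives €1550, deviation gives €0 → loss €1550.
€56904: truthful gives €69, deviation gives €0 → loss €69.
€19035: same outcome either way → loss €0.
€59174: same outcome either way → loss €0.
Maximum loss: €1550.

€1550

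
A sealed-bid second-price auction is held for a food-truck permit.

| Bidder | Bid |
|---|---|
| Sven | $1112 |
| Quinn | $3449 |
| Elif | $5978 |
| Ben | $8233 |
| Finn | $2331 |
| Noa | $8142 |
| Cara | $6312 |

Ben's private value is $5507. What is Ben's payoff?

Highest bid: Ben at $8233, so Ben wins.
Second-highest bid: Noa at $8142 — that is the price the winner pays.
Ben's payoff = value − price = $5507 − $8142 = −$2635.

−$2635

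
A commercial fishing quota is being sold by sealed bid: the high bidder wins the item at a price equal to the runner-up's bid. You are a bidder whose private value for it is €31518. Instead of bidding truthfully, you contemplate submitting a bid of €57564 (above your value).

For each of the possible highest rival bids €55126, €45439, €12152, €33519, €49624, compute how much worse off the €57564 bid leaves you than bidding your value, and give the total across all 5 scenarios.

The deviation costs you only when the competing bid falls strictly between €31518 and €57564; elsewhere both bids give the same outcome.
€55126: truthful payoff €0, deviation payoff −€23608 → loss €23608.
€45439: truthful payoff €0, deviation payoff −€13921 → loss €13921.
€12152: outcomes coincide → loss €0.
€33519: truthful payoff €0, deviation payoff −€2001 → loss €2001.
€49624: truthful payoff €0, deviation payoff −€18106 → loss €18106.
Total loss = €23608 + €13921 + €2001 + €18106 = €57636.
Truthful bidding weakly dominates here: raising your bid can only win items priced above your value, and lowering it can only forfeit items priced below.

€57636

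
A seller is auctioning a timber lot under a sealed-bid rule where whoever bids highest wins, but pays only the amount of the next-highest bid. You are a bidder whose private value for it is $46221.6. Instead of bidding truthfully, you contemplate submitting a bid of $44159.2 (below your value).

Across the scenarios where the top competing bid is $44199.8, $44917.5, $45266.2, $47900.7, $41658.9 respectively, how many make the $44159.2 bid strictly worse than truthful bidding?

The deviation hurts exactly when the highest competing bid lies strictly between $44159.2 and $46221.6 — underbidding then forfeits a profitable win.
$44199.8: inside the interval → strictly worse (loss $2021.8).
$44917.5: inside the interval → strictly worse (loss $1304.1).
$45266.2: inside the interval → strictly worse (loss $955.4).
$47900.7: above both → same outcome either way.
$41658.9: below both → same outcome either way.
Count: 3.

3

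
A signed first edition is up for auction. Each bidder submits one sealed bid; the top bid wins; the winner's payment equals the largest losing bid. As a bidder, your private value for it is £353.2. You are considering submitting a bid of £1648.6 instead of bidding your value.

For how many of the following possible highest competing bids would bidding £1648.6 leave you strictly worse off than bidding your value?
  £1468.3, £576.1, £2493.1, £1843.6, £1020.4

The deviation hurts exactly when the highest competing bid lies strictly between £353.2 and £1648.6 — overbidding then wins at a price above your value.
£1468.3: inside the interval → strictly worse (loss £1115.1).
£576.1: inside the interval → strictly worse (loss £222.9).
£2493.1: above both → same outcome either way.
£1843.6: above both → same outcome either way.
£1020.4: inside the interval → strictly worse (loss £667.2).
Count: 3.

3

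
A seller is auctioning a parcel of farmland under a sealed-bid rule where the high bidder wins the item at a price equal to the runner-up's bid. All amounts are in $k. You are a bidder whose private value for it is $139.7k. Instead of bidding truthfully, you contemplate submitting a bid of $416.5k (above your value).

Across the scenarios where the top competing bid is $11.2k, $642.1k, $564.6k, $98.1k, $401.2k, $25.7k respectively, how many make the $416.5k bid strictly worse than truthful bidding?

1

The deviation hurts exactly when the highest competing bid lies strictly between $139.7k and $416.5k — overbidding then wins at a price above your value.
$11.2k: below both → same outcome either way.
$642.1k: above both → same outcome either way.
$564.6k: above both → same outcome either way.
$98.1k: below both → same outcome either way.
$401.2k: inside the interval → strictly worse (loss $261.5k).
$25.7k: below both → same outcome either way.
Count: 1.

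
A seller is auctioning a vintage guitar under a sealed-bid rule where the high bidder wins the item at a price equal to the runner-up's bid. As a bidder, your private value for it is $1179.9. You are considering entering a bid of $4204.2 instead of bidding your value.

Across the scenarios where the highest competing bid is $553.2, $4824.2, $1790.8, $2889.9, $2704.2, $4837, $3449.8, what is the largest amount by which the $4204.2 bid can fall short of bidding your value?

$553.2: same outcome either way → loss $0.
$4824.2: same outcome either way → loss $0.
$1790.8: truthful gives $0, deviation gives −$610.9 → loss $610.9.
$2889.9: truthful gives $0, deviation gives −$1710 → loss $1710.
$2704.2: truthful gives $0, deviation gives −$1524.3 → loss $1524.3.
$4837: same outcome either way → loss $0.
$3449.8: truthful gives $0, deviation gives −$2269.9 → loss $2269.9.
Maximum loss: $2269.9.

$2269.9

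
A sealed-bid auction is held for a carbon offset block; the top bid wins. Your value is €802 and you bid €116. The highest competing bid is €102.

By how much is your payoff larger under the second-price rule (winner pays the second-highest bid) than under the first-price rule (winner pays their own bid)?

€14

You have the highest bid, so you win under either rule.
Second-price: pay €102 → payoff €700.
First-price: pay your own bid €116 → payoff €686.
Difference = €700 − (€686) = €14.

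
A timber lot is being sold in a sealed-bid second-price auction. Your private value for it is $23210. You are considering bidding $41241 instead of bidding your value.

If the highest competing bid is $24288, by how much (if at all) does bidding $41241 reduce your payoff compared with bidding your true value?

$1078

Bidding your value $23210: you lose (since $23210 < $24288). Payoff $0.
Bidding $41241: you win and pay $24288. Payoff $23210 − $24288 = −$1078.
The competing bid $24288 lies between your value and your inflated bid, so overbidding wins an item priced above your value.
Loss from deviating = $0 − (−$1078) = $1078.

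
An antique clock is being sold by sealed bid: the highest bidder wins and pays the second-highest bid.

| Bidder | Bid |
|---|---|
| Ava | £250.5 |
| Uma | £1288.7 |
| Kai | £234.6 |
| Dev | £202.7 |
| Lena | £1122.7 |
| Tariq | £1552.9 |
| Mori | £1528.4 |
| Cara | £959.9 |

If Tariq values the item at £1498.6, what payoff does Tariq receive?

Highest bid: Tariq at £1552.9, so Tariq wins.
Second-highest bid: Mori at £1528.4 — that is the price the winner pays.
Tariq's payoff = value − price = £1498.6 − £1528.4 = −£29.8.

−£29.8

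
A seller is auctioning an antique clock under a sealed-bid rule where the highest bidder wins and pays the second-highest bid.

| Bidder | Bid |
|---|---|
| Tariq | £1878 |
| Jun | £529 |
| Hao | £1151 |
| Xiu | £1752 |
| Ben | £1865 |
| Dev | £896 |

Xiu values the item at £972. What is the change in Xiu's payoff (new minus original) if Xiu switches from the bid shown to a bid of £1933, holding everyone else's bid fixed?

The highest bid among the other bidders is £1878; Xiu's bid doesn't change that.
Original bid £1752: Xiu is not highest (top rival bid is £1878); payoff £0.
Alternative bid £1933: Xiu is highest, pays the top rival bid £1878; payoff £972 − £1878 = −£906.
Change in payoff = −£906 − (£0) = −£906.

−£906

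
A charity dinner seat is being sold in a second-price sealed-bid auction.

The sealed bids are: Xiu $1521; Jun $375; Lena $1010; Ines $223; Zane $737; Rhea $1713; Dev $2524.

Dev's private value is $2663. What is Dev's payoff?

Highest bid: Dev at $2524, so Dev wins.
Second-highest bid: Rhea at $1713 — that is the price the winner pays.
Dev's payoff = value − price = $2663 − $1713 = $950.

$950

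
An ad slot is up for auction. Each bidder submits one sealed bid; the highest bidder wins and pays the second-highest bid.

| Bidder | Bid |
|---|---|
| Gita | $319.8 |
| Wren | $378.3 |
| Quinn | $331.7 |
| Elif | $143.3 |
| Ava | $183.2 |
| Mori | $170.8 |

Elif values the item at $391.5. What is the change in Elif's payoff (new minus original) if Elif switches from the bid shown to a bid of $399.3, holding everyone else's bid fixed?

$13.2

The highest bid among the other bidders is $378.3; Elif's bid doesn't change that.
Original bid $143.3: Elif is not highest (top rival bid is $378.3); payoff $0.
Alternative bid $399.3: Elif is highest, pays the top rival bid $378.3; payoff $391.5 − $378.3 = $13.2.
Change in payoff = $13.2 − ($0) = $13.2.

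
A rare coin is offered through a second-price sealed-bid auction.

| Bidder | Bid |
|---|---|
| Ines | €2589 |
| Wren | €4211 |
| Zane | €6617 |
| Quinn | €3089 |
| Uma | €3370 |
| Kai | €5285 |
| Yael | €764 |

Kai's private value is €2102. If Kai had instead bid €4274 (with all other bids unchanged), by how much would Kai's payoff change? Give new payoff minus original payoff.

€0

The highest bid among the other bidders is €6617; Kai's bid doesn't change that.
Original bid €5285: Kai is not highest (top rival bid is €6617); payoff €0.
Alternative bid €4274: Kai is not highest (top rival bid is €6617); payoff €0.
Change in payoff = €0 − (€0) = €0.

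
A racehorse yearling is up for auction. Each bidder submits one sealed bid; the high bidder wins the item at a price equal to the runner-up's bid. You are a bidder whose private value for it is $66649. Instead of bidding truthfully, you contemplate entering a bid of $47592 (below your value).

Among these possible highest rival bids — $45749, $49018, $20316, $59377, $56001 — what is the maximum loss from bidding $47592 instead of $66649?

$17631

$45749: same outcome either way → loss $0.
$49018: truthful gives $17631, deviation gives $0 → loss $17631.
$20316: same outcome either way → loss $0.
$59377: truthful gives $7272, deviation gives $0 → loss $7272.
$56001: truthful gives $10648, deviation gives $0 → loss $10648.
Maximum loss: $17631.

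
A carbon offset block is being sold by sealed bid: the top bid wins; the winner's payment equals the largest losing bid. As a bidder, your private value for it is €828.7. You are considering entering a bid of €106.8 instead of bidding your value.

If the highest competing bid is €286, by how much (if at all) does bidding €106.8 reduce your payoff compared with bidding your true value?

€542.7

Bidding your value €828.7: you win (since €828.7 > €286) and pay €286. Payoff €542.7.
Bidding €106.8: you lose. Payoff €0.
The competing bid €286 lies between your shaded bid and your value, so underbidding forfeits an item you could have won at a profitable price.
Loss from deviating = €542.7 − (€0) = €542.7.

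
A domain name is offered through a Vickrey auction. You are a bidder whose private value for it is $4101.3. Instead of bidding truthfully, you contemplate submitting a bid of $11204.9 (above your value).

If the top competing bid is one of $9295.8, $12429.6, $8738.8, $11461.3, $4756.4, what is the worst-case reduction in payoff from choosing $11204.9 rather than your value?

$9295.8: truthful gives $0, deviation gives −$5194.5 → loss $5194.5.
$12429.6: same outcome either way → loss $0.
$8738.8: truthful gives $0, deviation gives −$4637.5 → loss $4637.5.
$11461.3: same outcome either way → loss $0.
$4756.4: truthful gives $0, deviation gives −$655.1 → loss $655.1.
Maximum loss: $5194.5.

$5194.5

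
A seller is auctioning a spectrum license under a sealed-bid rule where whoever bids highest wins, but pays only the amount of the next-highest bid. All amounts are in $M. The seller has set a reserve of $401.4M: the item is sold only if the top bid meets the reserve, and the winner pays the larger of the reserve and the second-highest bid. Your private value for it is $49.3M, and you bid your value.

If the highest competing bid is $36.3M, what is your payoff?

Your bid $49.3M is the highest bid but falls below the reserve $401.4M, so the item goes unsold. Payoff $0M.

$0M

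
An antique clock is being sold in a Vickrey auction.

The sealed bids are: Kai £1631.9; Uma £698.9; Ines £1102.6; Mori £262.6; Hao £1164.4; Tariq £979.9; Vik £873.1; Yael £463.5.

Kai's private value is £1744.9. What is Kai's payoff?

£580.5

Highest bid: Kai at £1631.9, so Kai wins.
Second-highest bid: Hao at £1164.4 — that is the price the winner pays.
Kai's payoff = value − price = £1744.9 − £1164.4 = £580.5.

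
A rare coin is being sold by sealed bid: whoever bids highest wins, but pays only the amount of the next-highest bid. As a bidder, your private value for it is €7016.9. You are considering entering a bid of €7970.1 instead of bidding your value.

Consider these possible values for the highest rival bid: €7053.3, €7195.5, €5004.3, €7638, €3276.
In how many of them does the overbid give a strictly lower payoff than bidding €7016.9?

3

The deviation hurts exactly when the highest competing bid lies strictly between €7016.9 and €7970.1 — overbidding then wins at a price above your value.
€7053.3: inside the interval → strictly worse (loss €36.4).
€7195.5: inside the interval → strictly worse (loss €178.6).
€5004.3: below both → same outcome either way.
€7638: inside the interval → strictly worse (loss €621.1).
€3276: below both → same outcome either way.
Count: 3.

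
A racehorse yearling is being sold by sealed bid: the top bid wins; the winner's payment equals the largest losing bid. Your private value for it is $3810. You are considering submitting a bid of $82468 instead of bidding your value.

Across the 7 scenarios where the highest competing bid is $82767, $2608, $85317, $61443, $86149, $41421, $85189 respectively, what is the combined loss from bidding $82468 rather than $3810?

$95244

The deviation costs you only when the competing bid falls strictly between $3810 and $82468; elsewhere both bids give the same outcome.
$82767: outcomes coincide → loss $0.
$2608: outcomes coincide → loss $0.
$85317: outcomes coincide → loss $0.
$61443: truthful payoff $0, deviation payoff −$57633 → loss $57633.
$86149: outcomes coincide → loss $0.
$41421: truthful payoff $0, deviation payoff −$37611 → loss $37611.
$85189: outcomes coincide → loss $0.
Total loss = $57633 + $37611 = $95244.
Because the price is fixed by the runner-up's bid, deviating from your value can only change a good outcome into a bad one — never the reverse.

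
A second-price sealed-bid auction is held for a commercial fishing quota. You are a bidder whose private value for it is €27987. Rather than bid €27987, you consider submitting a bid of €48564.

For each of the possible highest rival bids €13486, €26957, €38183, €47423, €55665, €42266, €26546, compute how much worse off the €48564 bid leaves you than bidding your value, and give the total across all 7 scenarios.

The deviation costs you only when the competing bid falls strictly between €27987 and €48564; elsewhere both bids give the same outcome.
€13486: outcomes coincide → loss €0.
€26957: outcomes coincide → loss €0.
€38183: truthful payoff €0, deviation payoff −€10196 → loss €10196.
€47423: truthful payoff €0, deviation payoff −€19436 → loss €19436.
€55665: outcomes coincide → loss €0.
€42266: truthful payoff €0, deviation payoff −€14279 → loss €14279.
€26546: outcomes coincide → loss €0.
Total loss = €10196 + €19436 + €14279 = €43911.
Because the price is fixed by the runner-up's bid, deviating from your value can only change a good outcome into a bad one — never the reverse.

€43911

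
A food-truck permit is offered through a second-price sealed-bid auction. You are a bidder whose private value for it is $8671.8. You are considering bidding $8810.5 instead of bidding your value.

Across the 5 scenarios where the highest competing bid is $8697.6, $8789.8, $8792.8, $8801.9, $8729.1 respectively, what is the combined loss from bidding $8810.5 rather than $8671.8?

$452.2

The deviation costs you only when the competing bid falls strictly between $8671.8 and $8810.5; elsewhere both bids give the same outcome.
$8697.6: truthful payoff $0, deviation payoff −$25.8 → loss $25.8.
$8789.8: truthful payoff $0, deviation payoff −$118 → loss $118.
$8792.8: truthful payoff $0, deviation payoff −$121 → loss $121.
$8801.9: truthful payoff $0, deviation payoff −$130.1 → loss $130.1.
$8729.1: truthful payoff $0, deviation payoff −$57.3 → loss $57.3.
Total loss = $25.8 + $118 + $121 + $130.1 + $57.3 = $452.2.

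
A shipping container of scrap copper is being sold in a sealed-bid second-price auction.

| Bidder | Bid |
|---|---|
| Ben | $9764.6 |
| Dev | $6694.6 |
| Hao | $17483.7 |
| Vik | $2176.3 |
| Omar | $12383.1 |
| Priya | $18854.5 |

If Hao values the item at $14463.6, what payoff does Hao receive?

$0

Highest bid: Priya at $18854.5, so Priya wins.
Second-highest bid: Hao at $17483.7 — that is the price the winner pays.
Hao did not win, so Hao pays nothing and receives nothing: payoff $0.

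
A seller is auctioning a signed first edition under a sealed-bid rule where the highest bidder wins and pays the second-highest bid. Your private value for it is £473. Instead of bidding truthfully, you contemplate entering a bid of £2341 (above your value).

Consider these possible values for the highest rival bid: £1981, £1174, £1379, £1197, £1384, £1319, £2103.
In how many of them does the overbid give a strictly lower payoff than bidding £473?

7

The deviation hurts exactly when the highest competing bid lies strictly between £473 and £2341 — overbidding then wins at a price above your value.
£1981: inside the interval → strictly worse (loss £1508).
£1174: inside the interval → strictly worse (loss £701).
£1379: inside the interval → strictly worse (loss £906).
£1197: inside the interval → strictly worse (loss £724).
£1384: inside the interval → strictly worse (loss £911).
£1319: inside the interval → strictly worse (loss £846).
£2103: inside the interval → strictly worse (loss £1630).
Count: 7.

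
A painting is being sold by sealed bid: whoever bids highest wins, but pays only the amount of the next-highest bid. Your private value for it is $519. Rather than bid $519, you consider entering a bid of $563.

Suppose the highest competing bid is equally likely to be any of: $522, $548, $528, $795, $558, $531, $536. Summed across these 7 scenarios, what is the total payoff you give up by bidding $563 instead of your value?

$109

The deviation costs you only when the competing bid falls strictly between $519 and $563; elsewhere both bids give the same outcome.
$522: truthful payoff $0, deviation payoff −$3 → loss $3.
$548: truthful payoff $0, deviation payoff −$29 → loss $29.
$528: truthful payoff $0, deviation payoff −$9 → loss $9.
$795: outcomes coincide → loss $0.
$558: truthful payoff $0, deviation payoff −$39 → loss $39.
$531: truthful payoff $0, deviation payoff −$12 → loss $12.
$536: truthful payoff $0, deviation payoff −$17 → loss $17.
Total loss = $3 + $29 + $9 + $39 + $12 + $17 = $109.
Because the price is fixed by the runner-up's bid, deviating from your value can only change a good outcome into a bad one — never the reverse.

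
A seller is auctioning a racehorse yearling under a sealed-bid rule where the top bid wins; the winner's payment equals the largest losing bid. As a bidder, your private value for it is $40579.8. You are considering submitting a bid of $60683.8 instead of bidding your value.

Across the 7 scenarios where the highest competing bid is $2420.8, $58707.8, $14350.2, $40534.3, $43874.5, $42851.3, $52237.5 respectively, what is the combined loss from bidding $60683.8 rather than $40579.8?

The deviation costs you only when the competing bid falls strictly between $40579.8 and $60683.8; elsewhere both bids give the same outcome.
$2420.8: outcomes coincide → loss $0.
$58707.8: truthful payoff $0, deviation payoff −$18128 → loss $18128.
$14350.2: outcomes coincide → loss $0.
$40534.3: outcomes coincide → loss $0.
$43874.5: truthful payoff $0, deviation payoff −$3294.7 → loss $3294.7.
$42851.3: truthful payoff $0, deviation payoff −$2271.5 → loss $2271.5.
$52237.5: truthful payoff $0, deviation payoff −$11657.7 → loss $11657.7.
Total loss = $18128 + $3294.7 + $2271.5 + $11657.7 = $35351.9.
In a second-price auction your bid sets only whether you win, not what you pay, so bidding your true value is weakly dominant.

$35351.9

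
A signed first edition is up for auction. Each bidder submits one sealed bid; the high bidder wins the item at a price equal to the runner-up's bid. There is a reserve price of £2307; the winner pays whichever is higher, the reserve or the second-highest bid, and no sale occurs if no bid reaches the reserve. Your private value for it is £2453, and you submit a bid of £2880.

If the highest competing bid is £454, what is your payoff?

Your bid £2880 is the highest and exceeds the reserve.
Price = max(second-highest bid, reserve) = max(£454, £2307) = £2307.
Payoff = £2453 − £2307 = £146.

£146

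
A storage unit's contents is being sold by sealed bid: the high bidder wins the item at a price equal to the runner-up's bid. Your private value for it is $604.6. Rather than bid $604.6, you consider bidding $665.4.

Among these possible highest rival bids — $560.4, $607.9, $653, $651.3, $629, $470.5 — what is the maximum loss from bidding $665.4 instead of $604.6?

$48.4

$560.4: same outcome either way → loss $0.
$607.9: truthful gives $0, deviation gives −$3.3 → loss $3.3.
$653: truthful gives $0, deviation gives −$48.4 → loss $48.4.
$651.3: truthful gives $0, deviation gives −$46.7 → loss $46.7.
$629: truthful gives $0, deviation gives −$24.4 → loss $24.4.
$470.5: same outcome either way → loss $0.
Maximum loss: $48.4.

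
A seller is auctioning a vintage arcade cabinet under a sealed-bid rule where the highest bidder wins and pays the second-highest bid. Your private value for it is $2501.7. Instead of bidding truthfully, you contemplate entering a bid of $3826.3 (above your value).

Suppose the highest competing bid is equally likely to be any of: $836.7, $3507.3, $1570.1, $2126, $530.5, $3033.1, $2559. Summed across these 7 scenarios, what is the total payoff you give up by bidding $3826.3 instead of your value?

$1594.3

The deviation costs you only when the competing bid falls strictly between $2501.7 and $3826.3; elsewhere both bids give the same outcome.
$836.7: outcomes coincide → loss $0.
$3507.3: truthful payoff $0, deviation payoff −$1005.6 → loss $1005.6.
$1570.1: outcomes coincide → loss $0.
$2126: outcomes coincide → loss $0.
$530.5: outcomes coincide → loss $0.
$3033.1: truthful payoff $0, deviation payoff −$531.4 → loss $531.4.
$2559: truthful payoff $0, deviation payoff −$57.3 → loss $57.3.
Total loss = $1005.6 + $531.4 + $57.3 = $1594.3.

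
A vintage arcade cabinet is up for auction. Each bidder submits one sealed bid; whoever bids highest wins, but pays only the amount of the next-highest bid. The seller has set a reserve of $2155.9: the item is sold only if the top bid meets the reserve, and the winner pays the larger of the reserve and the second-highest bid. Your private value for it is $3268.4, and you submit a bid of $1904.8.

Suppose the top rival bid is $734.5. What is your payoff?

$0

Your bid $1904.8 is the highest bid but falls below the reserve $2155.9, so the item goes unsold. Payoff $0.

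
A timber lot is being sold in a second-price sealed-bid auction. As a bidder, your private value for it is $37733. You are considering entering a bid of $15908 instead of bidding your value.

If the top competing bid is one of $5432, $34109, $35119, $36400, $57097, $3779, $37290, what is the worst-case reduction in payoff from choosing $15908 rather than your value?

$5432: same outcome either way → loss $0.
$34109: truthful gives $3624, deviation gives $0 → loss $3624.
$35119: truthful gives $2614, deviation gives $0 → loss $2614.
$36400: truthful gives $1333, deviation gives $0 → loss $1333.
$57097: same outcome either way → loss $0.
$3779: same outcome either way → loss $0.
$37290: truthful gives $443, deviation gives $0 → loss $443.
Maximum loss: $3624.

$3624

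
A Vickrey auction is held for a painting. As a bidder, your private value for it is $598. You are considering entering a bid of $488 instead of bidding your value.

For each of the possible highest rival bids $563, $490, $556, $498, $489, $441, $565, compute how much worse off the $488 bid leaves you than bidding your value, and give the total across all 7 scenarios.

$427

The deviation costs you only when the competing bid falls strictly between $488 and $598; elsewhere both bids give the same outcome.
$563: truthful payoff $35, deviation payoff $0 → loss $35.
$490: truthful payoff $108, deviation payoff $0 → loss $108.
$556: truthful payoff $42, deviation payoff $0 → loss $42.
$498: truthful payoff $100, deviation payoff $0 → loss $100.
$489: truthful payoff $109, deviation payoff $0 → loss $109.
$441: outcomes coincide → loss $0.
$565: truthful payoff $33, deviation payoff $0 → loss $33.
Total loss = $35 + $108 + $42 + $100 + $109 + $33 = $427.
Because the price is fixed by the runner-up's bid, deviating from your value can only change a good outcome into a bad one — never the reverse.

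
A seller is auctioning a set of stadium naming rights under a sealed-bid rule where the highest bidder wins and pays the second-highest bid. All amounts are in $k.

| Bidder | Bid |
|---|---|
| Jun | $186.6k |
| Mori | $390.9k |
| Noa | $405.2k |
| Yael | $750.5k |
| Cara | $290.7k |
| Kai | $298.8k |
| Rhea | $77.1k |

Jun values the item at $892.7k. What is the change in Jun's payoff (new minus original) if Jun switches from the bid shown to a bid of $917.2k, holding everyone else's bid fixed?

$142.2k

The highest bid among the other bidders is $750.5k; Jun's bid doesn't change that.
Original bid $186.6k: Jun is not highest (top rival bid is $750.5k); payoff $0k.
Alternative bid $917.2k: Jun is highest, pays the top rival bid $750.5k; payoff $892.7k − $750.5k = $142.2k.
Change in payoff = $142.2k − ($0k) = $142.2k.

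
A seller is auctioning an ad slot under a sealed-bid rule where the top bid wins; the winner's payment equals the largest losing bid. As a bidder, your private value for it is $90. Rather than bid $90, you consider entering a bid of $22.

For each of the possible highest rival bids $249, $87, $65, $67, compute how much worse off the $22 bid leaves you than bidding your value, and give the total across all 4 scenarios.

$51

The deviation costs you only when the competing bid falls strictly between $22 and $90; elsewhere both bids give the same outcome.
$249: outcomes coincide → loss $0.
$87: truthful payoff $3, deviation payoff $0 → loss $3.
$65: truthful payoff $25, deviation payoff $0 → loss $25.
$67: truthful payoff $23, deviation payoff $0 → loss $23.
Total loss = $3 + $25 + $23 = $51.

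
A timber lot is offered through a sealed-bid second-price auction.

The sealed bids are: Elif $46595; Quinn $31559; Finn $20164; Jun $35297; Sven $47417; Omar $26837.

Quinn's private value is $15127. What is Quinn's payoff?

$0

Highest bid: Sven at $47417, so Sven wins.
Second-highest bid: Elif at $46595 — that is the price the winner pays.
Quinn did not win, so Quinn pays nothing and receives nothing: payoff $0.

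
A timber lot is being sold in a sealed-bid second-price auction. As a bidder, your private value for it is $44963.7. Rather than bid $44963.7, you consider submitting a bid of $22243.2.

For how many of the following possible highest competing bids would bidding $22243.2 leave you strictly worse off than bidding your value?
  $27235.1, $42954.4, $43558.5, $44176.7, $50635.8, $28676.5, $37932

The deviation hurts exactly when the highest competing bid lies strictly between $22243.2 and $44963.7 — underbidding then forfeits a profitable win.
$27235.1: inside the interval → strictly worse (loss $17728.6).
$42954.4: inside the interval → strictly worse (loss $2009.3).
$43558.5: inside the interval → strictly worse (loss $1405.2).
$44176.7: inside the interval → strictly worse (loss $787).
$50635.8: above both → same outcome either way.
$28676.5: inside the interval → strictly worse (loss $16287.2).
$37932: inside the interval → strictly worse (loss $7031.7).
Count: 6.

6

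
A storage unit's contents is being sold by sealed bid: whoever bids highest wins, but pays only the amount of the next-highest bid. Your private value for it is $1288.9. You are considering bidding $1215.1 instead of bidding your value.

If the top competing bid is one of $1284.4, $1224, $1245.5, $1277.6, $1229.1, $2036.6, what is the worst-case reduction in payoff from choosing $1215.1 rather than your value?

$64.9

$1284.4: truthful gives $4.5, deviation gives $0 → loss $4.5.
$1224: truthful gives $64.9, deviation gives $0 → loss $64.9.
$1245.5: truthful gives $43.4, deviation gives $0 → loss $43.4.
$1277.6: truthful gives $11.3, deviation gives $0 → loss $11.3.
$1229.1: truthful gives $59.8, deviation gives $0 → loss $59.8.
$2036.6: same outcome either way → loss $0.
Maximum loss: $64.9.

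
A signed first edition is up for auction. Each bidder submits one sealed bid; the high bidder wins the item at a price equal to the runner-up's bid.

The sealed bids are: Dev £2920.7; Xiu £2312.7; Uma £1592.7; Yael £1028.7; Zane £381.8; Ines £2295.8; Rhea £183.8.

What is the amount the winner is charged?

£2312.7

Highest bid: Dev at £2920.7, so Dev wins.
Second-highest bid: Xiu at £2312.7 — that is the price the winner pays.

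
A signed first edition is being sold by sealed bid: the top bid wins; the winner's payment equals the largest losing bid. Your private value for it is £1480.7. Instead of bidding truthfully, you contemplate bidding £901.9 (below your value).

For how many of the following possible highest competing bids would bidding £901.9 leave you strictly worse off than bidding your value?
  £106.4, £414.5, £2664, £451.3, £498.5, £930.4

The deviation hurts exactly when the highest competing bid lies strictly between £901.9 and £1480.7 — underbidding then forfeits a profitable win.
£106.4: below both → same outcome either way.
£414.5: below both → same outcome either way.
£2664: above both → same outcome either way.
£451.3: below both → same outcome either way.
£498.5: below both → same outcome either way.
£930.4: inside the interval → strictly worse (loss £550.3).
Count: 1.

1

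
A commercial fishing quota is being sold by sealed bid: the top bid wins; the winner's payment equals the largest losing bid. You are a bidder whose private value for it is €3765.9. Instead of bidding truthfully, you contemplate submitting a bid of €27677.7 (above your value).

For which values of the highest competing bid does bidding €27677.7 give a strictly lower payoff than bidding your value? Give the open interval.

(€3765.9, €27677.7)

If the competing bid is below €3765.9, both bids win at the same price — no difference.
If it is above €27677.7, both bids lose — no difference.
If it lies strictly between €3765.9 and €27677.7, bidding your value loses (payoff 0) while bidding €27677.7 wins at a price above your value (payoff negative).
So the deviation strictly hurts on the open interval (€3765.9, €27677.7).
Truthful bidding weakly dominates here: raising your bid can only win items priced above your value, and lowering it can only forfeit items priced below.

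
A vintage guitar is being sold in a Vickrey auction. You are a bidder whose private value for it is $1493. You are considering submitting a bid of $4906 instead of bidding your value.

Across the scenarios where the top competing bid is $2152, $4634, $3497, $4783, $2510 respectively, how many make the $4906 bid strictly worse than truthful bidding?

5

The deviation hurts exactly when the highest competing bid lies strictly between $1493 and $4906 — overbidding then wins at a price above your value.
$2152: inside the interval → strictly worse (loss $659).
$4634: inside the interval → strictly worse (loss $3141).
$3497: inside the interval → strictly worse (loss $2004).
$4783: inside the interval → strictly worse (loss $3290).
$2510: inside the interval → strictly worse (loss $1017).
Count: 5.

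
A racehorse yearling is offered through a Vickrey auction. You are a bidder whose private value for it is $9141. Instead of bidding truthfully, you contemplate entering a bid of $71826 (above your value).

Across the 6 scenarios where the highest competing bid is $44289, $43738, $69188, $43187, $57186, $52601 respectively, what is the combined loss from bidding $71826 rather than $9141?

The deviation costs you only when the competing bid falls strictly between $9141 and $71826; elsewhere both bids give the same outcome.
$44289: truthful payoff $0, deviation payoff −$35148 → loss $35148.
$43738: truthful payoff $0, deviation payoff −$34597 → loss $34597.
$69188: truthful payoff $0, deviation payoff −$60047 → loss $60047.
$43187: truthful payoff $0, deviation payoff −$34046 → loss $34046.
$57186: truthful payoff $0, deviation payoff −$48045 → loss $48045.
$52601: truthful payoff $0, deviation payoff −$43460 → loss $43460.
Total loss = $35148 + $34597 + $60047 + $34046 + $48045 + $43460 = $255343.
Because the price is fixed by the runner-up's bid, deviating from your value can only change a good outcome into a bad one — never the reverse.

$255343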